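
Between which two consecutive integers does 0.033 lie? 0 and 1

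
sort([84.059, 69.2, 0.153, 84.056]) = [0.153, 69.2, 84.056, 84.059]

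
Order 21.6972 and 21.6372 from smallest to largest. 21.6372, 21.6972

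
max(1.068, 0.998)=1.068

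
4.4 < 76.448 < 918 True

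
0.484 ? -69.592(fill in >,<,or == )>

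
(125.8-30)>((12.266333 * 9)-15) True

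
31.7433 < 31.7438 True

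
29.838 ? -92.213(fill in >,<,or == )>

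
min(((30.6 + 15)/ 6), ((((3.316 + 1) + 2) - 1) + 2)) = 7.316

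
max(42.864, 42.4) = 42.864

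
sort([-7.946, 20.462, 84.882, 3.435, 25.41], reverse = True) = [84.882, 25.41, 20.462, 3.435, -7.946]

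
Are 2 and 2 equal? Yes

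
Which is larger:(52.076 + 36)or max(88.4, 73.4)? max(88.4, 73.4)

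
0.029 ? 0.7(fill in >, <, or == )<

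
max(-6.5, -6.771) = -6.5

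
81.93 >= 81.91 True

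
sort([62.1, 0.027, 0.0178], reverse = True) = [62.1, 0.027, 0.0178]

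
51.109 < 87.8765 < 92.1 True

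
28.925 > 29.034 False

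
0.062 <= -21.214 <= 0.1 False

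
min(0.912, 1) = 0.912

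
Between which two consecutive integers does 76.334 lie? 76 and 77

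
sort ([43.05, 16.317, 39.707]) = [16.317, 39.707, 43.05]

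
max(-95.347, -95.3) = -95.3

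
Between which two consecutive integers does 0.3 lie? 0 and 1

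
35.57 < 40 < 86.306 True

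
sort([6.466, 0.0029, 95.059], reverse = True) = [95.059, 6.466, 0.0029]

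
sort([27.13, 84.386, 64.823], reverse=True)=[84.386, 64.823, 27.13]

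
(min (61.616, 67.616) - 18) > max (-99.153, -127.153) True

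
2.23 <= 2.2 False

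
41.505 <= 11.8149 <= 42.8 False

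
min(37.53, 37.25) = 37.25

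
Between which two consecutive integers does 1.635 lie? 1 and 2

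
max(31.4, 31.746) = 31.746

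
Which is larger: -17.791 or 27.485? 27.485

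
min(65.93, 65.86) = 65.86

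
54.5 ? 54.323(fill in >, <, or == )>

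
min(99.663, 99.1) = 99.1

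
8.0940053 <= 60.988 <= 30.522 False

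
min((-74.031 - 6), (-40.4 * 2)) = -80.8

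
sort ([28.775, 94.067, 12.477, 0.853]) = [0.853, 12.477, 28.775, 94.067]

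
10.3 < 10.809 True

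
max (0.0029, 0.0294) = 0.0294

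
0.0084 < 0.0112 True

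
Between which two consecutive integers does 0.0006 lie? 0 and 1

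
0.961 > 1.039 False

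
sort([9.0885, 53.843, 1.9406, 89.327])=[1.9406, 9.0885, 53.843, 89.327]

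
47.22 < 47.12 False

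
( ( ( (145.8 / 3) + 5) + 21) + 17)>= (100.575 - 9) True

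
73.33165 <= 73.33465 True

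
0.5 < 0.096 False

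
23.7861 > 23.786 True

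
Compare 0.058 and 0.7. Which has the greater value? 0.7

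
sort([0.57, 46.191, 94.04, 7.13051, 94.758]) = [0.57, 7.13051, 46.191, 94.04, 94.758]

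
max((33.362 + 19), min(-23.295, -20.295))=52.362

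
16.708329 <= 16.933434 True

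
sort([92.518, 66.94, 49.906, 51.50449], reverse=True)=[92.518, 66.94, 51.50449, 49.906]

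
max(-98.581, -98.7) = -98.581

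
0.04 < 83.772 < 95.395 True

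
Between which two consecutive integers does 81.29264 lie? 81 and 82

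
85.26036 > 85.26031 True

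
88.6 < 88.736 True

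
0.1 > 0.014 True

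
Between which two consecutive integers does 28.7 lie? 28 and 29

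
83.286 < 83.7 True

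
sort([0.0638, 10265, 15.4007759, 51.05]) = [0.0638, 15.4007759, 51.05, 10265]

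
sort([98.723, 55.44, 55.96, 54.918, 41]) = [41, 54.918, 55.44, 55.96, 98.723]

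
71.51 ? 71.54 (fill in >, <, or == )<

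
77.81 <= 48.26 False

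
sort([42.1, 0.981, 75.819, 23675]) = [0.981, 42.1, 75.819, 23675]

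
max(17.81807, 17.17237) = 17.81807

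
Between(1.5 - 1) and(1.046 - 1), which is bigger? (1.5 - 1)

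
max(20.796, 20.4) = 20.796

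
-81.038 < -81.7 False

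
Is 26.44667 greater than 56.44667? No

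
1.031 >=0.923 True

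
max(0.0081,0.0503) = 0.0503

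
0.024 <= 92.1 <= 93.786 True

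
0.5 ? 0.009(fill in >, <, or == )>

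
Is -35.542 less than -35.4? Yes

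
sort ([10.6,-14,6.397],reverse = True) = [10.6,6.397,-14]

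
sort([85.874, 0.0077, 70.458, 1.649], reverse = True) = [85.874, 70.458, 1.649, 0.0077]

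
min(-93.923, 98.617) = -93.923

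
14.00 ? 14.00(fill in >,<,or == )==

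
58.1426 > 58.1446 False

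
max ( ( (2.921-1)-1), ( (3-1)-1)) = 1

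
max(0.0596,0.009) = 0.0596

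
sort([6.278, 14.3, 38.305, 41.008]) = [6.278, 14.3, 38.305, 41.008]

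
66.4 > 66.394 True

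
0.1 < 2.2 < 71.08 True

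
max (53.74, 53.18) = 53.74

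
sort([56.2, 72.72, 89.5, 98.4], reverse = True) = [98.4, 89.5, 72.72, 56.2]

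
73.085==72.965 False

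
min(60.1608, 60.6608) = 60.1608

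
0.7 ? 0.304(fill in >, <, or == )>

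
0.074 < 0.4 True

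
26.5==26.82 False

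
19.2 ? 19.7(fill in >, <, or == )<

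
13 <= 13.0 True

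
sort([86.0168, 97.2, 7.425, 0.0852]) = [0.0852, 7.425, 86.0168, 97.2]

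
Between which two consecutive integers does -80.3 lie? -81 and -80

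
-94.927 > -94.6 False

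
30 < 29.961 False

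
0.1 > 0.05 True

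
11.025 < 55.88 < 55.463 False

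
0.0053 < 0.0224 True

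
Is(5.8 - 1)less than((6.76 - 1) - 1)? No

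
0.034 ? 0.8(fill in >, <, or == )<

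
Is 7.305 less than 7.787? Yes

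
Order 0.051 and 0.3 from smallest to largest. 0.051, 0.3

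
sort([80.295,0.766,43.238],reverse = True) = [80.295,43.238,0.766]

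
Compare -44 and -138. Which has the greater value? -44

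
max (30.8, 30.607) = 30.8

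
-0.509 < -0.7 False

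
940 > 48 True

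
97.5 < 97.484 False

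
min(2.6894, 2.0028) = 2.0028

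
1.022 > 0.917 True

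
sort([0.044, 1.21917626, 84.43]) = [0.044, 1.21917626, 84.43]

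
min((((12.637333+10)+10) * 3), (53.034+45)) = 97.911999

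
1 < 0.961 False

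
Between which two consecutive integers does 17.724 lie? 17 and 18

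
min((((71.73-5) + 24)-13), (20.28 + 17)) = 37.28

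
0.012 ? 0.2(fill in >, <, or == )<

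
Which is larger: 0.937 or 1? 1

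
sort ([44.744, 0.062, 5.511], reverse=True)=[44.744, 5.511, 0.062]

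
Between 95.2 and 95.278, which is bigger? 95.278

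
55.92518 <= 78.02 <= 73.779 False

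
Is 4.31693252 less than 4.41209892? Yes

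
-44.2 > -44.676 True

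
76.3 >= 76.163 True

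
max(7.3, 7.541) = 7.541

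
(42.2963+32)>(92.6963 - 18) False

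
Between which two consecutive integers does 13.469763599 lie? 13 and 14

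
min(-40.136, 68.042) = -40.136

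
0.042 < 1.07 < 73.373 True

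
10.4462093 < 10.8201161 True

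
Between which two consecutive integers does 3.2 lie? 3 and 4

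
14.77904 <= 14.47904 False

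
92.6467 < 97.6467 True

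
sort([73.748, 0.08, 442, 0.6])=[0.08, 0.6, 73.748, 442]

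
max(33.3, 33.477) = 33.477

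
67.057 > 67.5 False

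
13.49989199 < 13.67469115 True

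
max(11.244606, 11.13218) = 11.244606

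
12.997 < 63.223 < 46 False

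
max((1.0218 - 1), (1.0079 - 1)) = 0.0218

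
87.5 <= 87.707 True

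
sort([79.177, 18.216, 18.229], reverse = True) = [79.177, 18.229, 18.216]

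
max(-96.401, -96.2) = -96.2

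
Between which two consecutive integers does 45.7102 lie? 45 and 46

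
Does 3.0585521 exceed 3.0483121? Yes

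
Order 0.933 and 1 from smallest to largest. 0.933,1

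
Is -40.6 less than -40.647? No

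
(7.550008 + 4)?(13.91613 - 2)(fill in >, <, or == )<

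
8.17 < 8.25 True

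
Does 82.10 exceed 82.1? No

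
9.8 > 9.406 True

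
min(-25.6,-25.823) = -25.823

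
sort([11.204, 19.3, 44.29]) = [11.204, 19.3, 44.29]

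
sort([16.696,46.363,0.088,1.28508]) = [0.088,1.28508,16.696,46.363]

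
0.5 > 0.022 True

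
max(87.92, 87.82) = 87.92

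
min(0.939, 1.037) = 0.939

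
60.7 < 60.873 True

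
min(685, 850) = 685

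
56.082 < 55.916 False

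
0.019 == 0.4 False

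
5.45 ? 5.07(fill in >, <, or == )>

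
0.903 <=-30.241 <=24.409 False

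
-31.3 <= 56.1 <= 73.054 True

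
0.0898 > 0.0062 True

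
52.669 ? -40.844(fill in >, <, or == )>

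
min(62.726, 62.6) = 62.6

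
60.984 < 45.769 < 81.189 False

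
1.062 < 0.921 False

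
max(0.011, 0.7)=0.7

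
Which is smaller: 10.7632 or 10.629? 10.629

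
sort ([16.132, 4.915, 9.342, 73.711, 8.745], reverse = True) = [73.711, 16.132, 9.342, 8.745, 4.915]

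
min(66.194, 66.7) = 66.194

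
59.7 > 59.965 False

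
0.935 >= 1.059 False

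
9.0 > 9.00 False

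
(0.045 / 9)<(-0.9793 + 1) True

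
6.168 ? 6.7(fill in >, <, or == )<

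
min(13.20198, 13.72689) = 13.20198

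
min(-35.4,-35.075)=-35.4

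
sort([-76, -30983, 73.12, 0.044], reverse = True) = [73.12, 0.044, -76, -30983]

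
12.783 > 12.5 True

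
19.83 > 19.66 True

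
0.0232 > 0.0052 True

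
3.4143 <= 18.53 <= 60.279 True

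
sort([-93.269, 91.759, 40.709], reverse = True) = [91.759, 40.709, -93.269]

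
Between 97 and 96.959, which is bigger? 97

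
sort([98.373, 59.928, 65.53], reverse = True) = [98.373, 65.53, 59.928]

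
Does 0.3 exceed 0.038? Yes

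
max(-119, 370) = 370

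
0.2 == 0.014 False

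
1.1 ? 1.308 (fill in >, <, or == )<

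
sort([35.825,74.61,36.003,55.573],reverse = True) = [74.61,55.573,36.003,35.825]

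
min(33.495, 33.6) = 33.495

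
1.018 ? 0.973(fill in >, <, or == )>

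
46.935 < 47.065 True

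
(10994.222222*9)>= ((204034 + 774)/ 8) True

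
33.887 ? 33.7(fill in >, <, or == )>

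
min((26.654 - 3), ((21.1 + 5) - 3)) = 23.1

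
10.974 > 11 False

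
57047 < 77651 True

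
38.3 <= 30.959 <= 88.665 False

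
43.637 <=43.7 True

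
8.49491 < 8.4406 False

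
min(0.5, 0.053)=0.053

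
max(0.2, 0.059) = 0.2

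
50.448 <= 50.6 True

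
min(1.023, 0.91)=0.91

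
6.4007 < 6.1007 False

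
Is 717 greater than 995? No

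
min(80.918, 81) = 80.918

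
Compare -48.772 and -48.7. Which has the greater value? -48.7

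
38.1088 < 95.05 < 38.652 False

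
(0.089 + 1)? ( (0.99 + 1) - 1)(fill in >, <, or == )>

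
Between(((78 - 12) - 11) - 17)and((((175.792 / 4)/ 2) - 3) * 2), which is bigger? (((78 - 12) - 11) - 17)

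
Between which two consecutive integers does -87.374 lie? -88 and -87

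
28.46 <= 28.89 True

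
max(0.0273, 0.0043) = 0.0273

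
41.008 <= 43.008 True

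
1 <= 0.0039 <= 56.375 False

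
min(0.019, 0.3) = 0.019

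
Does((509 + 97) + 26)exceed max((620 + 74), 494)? No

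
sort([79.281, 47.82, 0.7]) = [0.7, 47.82, 79.281]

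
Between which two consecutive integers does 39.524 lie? 39 and 40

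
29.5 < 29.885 True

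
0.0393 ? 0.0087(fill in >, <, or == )>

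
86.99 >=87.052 False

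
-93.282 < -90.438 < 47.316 True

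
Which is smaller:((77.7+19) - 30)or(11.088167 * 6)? (11.088167 * 6)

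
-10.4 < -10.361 True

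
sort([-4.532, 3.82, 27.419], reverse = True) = [27.419, 3.82, -4.532]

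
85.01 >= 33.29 True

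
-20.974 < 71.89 True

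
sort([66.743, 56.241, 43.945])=[43.945, 56.241, 66.743]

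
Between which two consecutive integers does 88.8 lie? 88 and 89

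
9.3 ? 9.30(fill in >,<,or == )==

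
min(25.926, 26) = 25.926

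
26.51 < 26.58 True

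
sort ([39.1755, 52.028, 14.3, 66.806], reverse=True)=[66.806, 52.028, 39.1755, 14.3]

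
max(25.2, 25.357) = 25.357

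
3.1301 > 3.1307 False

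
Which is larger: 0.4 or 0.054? 0.4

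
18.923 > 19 False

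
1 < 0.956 False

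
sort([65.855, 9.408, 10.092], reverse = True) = [65.855, 10.092, 9.408]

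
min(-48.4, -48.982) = -48.982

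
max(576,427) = 576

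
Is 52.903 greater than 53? No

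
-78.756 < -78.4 True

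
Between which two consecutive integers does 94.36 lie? 94 and 95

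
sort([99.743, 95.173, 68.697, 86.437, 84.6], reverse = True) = [99.743, 95.173, 86.437, 84.6, 68.697]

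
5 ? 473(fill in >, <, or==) <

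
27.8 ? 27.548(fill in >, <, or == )>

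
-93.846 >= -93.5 False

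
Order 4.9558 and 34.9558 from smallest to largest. 4.9558, 34.9558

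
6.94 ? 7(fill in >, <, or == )<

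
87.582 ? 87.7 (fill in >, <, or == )<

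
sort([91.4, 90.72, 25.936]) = [25.936, 90.72, 91.4]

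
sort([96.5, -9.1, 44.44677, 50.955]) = [-9.1, 44.44677, 50.955, 96.5]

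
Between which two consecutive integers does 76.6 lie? 76 and 77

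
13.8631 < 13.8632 True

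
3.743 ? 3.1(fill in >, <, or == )>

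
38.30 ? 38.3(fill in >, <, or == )==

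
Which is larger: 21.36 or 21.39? 21.39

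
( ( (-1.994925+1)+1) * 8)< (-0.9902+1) False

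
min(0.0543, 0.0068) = 0.0068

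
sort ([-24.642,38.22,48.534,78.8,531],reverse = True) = [531,78.8,48.534,38.22,-24.642]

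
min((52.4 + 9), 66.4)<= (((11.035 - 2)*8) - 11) False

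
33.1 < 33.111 True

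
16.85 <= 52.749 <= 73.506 True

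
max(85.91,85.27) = 85.91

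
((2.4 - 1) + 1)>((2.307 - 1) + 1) True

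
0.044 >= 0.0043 True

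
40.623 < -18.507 False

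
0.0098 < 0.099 True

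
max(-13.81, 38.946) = 38.946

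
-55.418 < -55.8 False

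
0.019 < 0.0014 False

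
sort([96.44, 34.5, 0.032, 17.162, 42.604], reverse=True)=[96.44, 42.604, 34.5, 17.162, 0.032]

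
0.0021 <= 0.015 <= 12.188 True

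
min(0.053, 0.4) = 0.053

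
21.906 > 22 False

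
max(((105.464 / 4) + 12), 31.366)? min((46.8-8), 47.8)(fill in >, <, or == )<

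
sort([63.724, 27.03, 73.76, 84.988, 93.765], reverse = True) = [93.765, 84.988, 73.76, 63.724, 27.03]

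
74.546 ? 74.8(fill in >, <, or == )<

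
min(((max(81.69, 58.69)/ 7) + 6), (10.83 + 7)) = 17.67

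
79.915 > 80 False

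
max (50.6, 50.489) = 50.6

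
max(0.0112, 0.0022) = 0.0112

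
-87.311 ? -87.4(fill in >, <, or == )>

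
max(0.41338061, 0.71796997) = 0.71796997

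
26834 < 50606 True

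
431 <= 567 True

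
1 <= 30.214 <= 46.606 True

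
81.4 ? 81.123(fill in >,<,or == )>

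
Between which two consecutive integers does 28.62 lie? 28 and 29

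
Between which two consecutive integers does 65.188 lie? 65 and 66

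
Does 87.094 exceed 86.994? Yes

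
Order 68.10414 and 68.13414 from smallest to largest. 68.10414, 68.13414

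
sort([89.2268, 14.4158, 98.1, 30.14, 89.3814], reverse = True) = [98.1, 89.3814, 89.2268, 30.14, 14.4158]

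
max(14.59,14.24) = 14.59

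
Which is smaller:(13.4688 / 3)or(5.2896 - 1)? (5.2896 - 1)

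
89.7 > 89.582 True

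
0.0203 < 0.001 False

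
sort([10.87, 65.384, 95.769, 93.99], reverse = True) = [95.769, 93.99, 65.384, 10.87]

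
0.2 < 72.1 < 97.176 True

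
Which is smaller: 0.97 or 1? 0.97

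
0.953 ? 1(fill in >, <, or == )<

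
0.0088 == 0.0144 False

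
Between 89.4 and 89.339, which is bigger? 89.4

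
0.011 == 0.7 False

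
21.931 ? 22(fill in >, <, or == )<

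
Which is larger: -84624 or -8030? -8030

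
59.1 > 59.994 False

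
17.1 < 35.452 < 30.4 False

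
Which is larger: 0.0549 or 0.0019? 0.0549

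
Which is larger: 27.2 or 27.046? 27.2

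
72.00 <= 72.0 True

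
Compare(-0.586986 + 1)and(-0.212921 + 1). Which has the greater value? (-0.212921 + 1)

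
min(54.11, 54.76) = 54.11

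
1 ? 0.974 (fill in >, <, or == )>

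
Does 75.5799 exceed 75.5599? Yes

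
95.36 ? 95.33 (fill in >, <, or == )>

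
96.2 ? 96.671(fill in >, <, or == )<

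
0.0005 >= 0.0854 False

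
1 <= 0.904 False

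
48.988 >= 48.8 True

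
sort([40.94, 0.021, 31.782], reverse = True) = [40.94, 31.782, 0.021]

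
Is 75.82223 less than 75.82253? Yes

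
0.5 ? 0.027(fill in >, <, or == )>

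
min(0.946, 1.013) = 0.946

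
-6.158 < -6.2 False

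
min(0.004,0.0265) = 0.004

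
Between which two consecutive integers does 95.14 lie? 95 and 96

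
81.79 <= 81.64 False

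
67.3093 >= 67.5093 False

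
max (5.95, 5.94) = 5.95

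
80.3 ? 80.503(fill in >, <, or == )<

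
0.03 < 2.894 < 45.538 True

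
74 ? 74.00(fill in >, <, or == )==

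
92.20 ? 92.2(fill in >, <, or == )==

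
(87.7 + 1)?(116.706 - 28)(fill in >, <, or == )<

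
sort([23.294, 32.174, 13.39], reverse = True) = [32.174, 23.294, 13.39]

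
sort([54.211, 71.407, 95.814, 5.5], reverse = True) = [95.814, 71.407, 54.211, 5.5]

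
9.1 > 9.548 False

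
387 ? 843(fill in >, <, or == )<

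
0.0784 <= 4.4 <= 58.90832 True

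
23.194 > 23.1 True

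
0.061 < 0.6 True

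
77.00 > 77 False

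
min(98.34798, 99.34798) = 98.34798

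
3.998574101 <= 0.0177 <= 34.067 False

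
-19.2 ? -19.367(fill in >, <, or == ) >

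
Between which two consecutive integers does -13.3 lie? -14 and -13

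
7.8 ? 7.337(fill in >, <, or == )>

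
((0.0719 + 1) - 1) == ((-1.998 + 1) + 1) False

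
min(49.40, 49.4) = 49.40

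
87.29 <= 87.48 True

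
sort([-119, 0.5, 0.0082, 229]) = [-119, 0.0082, 0.5, 229]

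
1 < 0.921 False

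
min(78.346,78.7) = 78.346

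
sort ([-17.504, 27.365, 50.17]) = [-17.504, 27.365, 50.17]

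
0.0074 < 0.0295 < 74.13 True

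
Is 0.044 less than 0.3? Yes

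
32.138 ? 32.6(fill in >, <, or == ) <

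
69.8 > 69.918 False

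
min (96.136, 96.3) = 96.136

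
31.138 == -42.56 False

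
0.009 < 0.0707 True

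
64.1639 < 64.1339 False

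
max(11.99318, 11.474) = 11.99318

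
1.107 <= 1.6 True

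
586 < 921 True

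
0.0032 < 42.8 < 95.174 True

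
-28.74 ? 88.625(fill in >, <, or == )<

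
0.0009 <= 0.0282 True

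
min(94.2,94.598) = 94.2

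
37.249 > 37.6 False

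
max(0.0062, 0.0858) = 0.0858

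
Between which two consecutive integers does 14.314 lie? 14 and 15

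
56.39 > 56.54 False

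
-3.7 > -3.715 True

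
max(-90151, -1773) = -1773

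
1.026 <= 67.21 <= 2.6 False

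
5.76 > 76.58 False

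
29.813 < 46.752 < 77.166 True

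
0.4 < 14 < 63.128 True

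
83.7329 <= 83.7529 True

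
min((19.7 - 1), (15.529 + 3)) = 18.529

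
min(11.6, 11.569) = 11.569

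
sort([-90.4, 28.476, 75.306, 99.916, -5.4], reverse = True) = [99.916, 75.306, 28.476, -5.4, -90.4]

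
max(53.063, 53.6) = 53.6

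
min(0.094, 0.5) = 0.094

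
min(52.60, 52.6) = 52.60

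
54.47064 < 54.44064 False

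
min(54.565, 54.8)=54.565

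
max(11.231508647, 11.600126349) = 11.600126349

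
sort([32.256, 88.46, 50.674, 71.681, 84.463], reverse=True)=[88.46, 84.463, 71.681, 50.674, 32.256]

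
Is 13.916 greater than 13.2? Yes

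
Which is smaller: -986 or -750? -986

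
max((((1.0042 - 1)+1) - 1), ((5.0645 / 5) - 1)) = 0.0129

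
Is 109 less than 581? Yes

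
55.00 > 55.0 False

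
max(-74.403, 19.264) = 19.264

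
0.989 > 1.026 False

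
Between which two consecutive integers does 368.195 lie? 368 and 369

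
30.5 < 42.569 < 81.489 True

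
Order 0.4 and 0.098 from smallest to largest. 0.098, 0.4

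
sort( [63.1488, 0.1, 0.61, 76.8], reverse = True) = [76.8, 63.1488, 0.61, 0.1]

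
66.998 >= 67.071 False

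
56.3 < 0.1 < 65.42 False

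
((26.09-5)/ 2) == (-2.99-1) False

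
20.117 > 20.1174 False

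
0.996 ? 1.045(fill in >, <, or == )<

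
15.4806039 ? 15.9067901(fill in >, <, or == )<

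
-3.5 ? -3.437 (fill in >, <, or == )<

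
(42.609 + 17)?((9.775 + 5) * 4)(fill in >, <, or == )>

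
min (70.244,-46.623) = -46.623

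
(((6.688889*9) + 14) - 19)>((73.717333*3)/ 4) False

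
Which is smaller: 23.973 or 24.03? 23.973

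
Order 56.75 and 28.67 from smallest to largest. 28.67, 56.75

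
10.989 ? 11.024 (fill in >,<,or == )<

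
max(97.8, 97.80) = 97.80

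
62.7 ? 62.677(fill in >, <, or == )>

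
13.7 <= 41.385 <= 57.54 True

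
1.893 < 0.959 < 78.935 False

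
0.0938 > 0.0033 True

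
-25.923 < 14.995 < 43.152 True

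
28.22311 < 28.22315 True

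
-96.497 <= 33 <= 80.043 True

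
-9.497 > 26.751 False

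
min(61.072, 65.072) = 61.072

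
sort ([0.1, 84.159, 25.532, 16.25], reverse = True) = [84.159, 25.532, 16.25, 0.1]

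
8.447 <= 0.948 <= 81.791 False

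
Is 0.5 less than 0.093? No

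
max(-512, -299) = -299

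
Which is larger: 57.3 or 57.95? 57.95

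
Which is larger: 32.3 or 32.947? 32.947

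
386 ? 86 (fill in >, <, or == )>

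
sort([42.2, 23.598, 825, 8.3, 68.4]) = [8.3, 23.598, 42.2, 68.4, 825]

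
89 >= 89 True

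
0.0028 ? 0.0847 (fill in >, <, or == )<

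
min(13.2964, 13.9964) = 13.2964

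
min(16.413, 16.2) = 16.2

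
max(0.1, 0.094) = 0.1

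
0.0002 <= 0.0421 True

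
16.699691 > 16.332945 True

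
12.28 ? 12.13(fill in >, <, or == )>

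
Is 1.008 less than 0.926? No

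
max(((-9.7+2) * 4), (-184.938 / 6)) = -30.8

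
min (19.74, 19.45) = 19.45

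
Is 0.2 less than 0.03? No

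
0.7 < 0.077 False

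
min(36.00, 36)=36.00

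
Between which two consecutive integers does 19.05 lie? 19 and 20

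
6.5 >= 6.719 False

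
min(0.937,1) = 0.937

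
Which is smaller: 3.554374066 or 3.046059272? 3.046059272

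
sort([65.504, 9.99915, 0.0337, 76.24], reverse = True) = [76.24, 65.504, 9.99915, 0.0337]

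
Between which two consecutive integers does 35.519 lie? 35 and 36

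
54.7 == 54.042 False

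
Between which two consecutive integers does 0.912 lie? 0 and 1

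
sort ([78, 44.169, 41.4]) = [41.4, 44.169, 78]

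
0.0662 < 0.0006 False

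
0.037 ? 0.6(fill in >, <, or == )<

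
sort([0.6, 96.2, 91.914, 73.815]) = [0.6, 73.815, 91.914, 96.2]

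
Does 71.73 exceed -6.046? Yes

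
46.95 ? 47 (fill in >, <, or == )<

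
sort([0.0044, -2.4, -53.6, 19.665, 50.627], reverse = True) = [50.627, 19.665, 0.0044, -2.4, -53.6]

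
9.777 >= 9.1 True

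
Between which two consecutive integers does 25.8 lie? 25 and 26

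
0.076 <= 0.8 True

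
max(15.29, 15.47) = 15.47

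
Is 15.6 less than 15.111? No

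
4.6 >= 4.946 False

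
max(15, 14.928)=15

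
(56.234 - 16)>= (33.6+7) False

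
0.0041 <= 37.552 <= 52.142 True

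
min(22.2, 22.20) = 22.2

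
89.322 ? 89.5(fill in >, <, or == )<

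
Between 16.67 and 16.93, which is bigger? 16.93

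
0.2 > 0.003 True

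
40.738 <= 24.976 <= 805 False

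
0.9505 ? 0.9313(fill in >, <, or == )>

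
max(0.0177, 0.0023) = 0.0177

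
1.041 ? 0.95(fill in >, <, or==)>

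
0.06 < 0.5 True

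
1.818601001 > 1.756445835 True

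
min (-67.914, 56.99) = -67.914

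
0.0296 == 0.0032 False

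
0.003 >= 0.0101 False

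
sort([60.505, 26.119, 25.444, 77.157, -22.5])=[-22.5, 25.444, 26.119, 60.505, 77.157]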